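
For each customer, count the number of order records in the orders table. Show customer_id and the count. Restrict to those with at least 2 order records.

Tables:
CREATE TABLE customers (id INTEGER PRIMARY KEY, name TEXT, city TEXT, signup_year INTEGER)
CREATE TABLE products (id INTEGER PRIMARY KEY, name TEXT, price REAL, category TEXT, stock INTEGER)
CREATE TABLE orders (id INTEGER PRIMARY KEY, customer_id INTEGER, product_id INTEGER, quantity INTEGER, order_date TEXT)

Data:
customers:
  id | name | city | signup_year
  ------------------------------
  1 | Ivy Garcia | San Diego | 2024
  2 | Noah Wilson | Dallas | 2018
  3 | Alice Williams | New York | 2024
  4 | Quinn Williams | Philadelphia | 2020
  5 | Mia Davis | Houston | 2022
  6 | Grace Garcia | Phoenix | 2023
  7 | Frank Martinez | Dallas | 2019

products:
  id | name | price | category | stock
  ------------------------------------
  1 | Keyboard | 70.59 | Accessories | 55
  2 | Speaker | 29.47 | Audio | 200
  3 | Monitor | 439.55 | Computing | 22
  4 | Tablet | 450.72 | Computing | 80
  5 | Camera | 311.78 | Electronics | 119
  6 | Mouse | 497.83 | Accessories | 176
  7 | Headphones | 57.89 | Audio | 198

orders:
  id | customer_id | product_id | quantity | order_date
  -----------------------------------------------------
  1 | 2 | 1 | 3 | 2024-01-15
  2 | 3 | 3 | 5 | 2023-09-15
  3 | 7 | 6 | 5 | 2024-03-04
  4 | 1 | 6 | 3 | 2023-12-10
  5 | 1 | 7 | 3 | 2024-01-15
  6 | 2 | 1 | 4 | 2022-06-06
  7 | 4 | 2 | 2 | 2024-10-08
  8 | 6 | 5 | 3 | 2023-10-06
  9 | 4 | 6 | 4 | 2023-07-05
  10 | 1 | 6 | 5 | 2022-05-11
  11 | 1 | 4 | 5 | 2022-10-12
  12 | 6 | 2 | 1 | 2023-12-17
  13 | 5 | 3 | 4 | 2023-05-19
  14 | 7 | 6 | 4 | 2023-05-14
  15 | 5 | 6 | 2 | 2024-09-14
SELECT customer_id, COUNT(*) AS order_count FROM orders GROUP BY customer_id HAVING COUNT(*) >= 2

Execution result:
customer_id | order_count
1 | 4
2 | 2
4 | 2
5 | 2
6 | 2
7 | 2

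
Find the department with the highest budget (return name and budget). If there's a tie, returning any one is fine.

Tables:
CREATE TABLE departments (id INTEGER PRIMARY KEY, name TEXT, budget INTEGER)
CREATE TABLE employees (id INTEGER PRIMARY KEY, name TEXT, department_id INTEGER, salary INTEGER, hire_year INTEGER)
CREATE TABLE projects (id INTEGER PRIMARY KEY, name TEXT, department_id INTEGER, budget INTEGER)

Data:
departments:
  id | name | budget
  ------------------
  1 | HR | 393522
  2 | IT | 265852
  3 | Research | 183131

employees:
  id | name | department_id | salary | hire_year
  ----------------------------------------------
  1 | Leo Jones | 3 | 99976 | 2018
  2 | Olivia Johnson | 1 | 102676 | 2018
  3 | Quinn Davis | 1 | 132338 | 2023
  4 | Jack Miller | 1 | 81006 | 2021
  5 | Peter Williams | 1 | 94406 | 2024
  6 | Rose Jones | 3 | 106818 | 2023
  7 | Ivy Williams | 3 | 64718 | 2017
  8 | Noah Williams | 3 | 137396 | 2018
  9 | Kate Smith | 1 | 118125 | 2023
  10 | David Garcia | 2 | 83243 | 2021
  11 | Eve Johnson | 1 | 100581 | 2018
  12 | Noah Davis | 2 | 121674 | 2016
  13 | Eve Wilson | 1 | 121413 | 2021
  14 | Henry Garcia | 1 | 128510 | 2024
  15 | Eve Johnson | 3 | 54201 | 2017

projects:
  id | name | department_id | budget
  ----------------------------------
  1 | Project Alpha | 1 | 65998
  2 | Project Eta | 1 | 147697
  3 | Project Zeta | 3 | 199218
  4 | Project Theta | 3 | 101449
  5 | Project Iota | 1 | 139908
SELECT name, budget FROM departments ORDER BY budget DESC LIMIT 1

Execution result:
name | budget
HR | 393522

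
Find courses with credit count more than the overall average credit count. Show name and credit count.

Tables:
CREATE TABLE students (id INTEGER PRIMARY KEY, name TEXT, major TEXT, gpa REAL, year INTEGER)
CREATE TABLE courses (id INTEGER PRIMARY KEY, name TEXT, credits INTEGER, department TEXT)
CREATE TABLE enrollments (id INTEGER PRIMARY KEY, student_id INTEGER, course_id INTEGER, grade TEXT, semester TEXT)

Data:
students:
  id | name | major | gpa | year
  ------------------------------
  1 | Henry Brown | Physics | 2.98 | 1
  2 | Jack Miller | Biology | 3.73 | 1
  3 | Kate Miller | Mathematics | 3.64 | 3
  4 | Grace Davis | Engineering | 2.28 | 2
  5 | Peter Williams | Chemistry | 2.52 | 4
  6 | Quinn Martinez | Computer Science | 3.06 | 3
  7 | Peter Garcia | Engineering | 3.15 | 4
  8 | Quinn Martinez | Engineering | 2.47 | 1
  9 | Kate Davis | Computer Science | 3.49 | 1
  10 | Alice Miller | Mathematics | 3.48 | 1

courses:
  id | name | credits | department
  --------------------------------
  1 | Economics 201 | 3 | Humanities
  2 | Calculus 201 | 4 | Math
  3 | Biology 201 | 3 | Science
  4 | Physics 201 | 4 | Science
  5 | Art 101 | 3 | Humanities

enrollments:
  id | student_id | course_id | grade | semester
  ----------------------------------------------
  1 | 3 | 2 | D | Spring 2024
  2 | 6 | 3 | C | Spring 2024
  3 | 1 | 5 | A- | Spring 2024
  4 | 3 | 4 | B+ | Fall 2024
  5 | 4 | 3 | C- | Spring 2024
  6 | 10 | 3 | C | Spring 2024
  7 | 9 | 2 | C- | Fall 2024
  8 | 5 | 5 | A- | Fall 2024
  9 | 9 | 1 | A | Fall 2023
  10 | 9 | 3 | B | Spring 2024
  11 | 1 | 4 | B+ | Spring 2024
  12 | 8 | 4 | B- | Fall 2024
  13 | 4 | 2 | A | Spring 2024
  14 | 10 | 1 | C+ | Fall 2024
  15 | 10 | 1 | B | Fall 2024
SELECT name, credits FROM courses WHERE credits > (SELECT AVG(credits) FROM courses)

Execution result:
name | credits
Calculus 201 | 4
Physics 201 | 4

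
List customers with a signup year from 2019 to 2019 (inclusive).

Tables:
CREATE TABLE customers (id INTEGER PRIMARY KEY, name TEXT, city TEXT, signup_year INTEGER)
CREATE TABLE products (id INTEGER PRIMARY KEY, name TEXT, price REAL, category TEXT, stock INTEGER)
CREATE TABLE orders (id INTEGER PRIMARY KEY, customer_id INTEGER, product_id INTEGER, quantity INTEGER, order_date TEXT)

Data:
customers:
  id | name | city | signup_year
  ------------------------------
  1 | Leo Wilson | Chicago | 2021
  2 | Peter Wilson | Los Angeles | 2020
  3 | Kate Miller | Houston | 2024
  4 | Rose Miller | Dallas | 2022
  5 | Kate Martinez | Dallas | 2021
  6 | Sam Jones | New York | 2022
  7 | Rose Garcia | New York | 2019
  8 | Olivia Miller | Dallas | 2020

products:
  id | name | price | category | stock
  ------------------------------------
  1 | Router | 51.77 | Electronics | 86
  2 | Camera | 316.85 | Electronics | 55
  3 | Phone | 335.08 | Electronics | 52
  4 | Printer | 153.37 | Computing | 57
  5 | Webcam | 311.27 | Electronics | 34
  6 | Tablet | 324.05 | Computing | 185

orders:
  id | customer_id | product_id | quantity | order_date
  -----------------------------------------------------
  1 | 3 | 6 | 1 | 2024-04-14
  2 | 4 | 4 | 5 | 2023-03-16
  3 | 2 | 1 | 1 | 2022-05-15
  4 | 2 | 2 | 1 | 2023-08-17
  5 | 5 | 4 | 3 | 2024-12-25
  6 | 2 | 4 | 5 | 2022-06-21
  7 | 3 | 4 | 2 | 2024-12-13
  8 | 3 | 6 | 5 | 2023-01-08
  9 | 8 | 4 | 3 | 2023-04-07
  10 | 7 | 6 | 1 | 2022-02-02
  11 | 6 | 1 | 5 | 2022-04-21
SELECT name, signup_year FROM customers WHERE signup_year BETWEEN 2019 AND 2019

Execution result:
name | signup_year
Rose Garcia | 2019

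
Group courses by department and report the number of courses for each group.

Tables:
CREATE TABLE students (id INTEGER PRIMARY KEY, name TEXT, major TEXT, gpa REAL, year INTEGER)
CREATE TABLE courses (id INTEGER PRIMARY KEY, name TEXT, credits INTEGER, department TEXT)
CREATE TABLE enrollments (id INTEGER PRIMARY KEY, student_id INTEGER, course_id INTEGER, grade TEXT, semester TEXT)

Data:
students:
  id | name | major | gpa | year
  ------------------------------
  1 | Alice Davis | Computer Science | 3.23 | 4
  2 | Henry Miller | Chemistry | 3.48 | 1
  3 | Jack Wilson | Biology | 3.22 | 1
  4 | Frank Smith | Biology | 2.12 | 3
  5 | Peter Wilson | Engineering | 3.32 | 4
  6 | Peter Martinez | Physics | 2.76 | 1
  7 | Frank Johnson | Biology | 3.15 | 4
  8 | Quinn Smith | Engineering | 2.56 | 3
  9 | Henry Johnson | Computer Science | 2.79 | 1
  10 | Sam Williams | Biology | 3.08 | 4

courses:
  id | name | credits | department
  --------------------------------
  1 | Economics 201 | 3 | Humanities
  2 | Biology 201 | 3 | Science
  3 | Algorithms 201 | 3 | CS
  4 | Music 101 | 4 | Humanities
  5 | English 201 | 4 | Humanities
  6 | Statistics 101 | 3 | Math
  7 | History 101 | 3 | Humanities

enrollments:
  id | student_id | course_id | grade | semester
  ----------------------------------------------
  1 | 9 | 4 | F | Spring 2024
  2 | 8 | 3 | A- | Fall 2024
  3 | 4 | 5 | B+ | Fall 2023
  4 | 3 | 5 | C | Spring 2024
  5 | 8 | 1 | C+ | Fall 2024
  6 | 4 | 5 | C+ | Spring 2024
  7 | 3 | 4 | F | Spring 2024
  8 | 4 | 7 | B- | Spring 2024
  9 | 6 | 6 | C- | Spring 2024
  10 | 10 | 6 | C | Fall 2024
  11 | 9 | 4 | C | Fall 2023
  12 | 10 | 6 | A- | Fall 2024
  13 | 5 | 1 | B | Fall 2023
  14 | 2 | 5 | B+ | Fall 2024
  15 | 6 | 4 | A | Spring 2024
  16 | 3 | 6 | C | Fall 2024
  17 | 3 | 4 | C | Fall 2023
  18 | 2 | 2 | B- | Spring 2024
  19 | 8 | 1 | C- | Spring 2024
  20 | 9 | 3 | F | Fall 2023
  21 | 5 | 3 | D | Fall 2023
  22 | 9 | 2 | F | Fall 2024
SELECT department, COUNT(*) AS n FROM courses GROUP BY department

Execution result:
department | n
CS | 1
Humanities | 4
Math | 1
Science | 1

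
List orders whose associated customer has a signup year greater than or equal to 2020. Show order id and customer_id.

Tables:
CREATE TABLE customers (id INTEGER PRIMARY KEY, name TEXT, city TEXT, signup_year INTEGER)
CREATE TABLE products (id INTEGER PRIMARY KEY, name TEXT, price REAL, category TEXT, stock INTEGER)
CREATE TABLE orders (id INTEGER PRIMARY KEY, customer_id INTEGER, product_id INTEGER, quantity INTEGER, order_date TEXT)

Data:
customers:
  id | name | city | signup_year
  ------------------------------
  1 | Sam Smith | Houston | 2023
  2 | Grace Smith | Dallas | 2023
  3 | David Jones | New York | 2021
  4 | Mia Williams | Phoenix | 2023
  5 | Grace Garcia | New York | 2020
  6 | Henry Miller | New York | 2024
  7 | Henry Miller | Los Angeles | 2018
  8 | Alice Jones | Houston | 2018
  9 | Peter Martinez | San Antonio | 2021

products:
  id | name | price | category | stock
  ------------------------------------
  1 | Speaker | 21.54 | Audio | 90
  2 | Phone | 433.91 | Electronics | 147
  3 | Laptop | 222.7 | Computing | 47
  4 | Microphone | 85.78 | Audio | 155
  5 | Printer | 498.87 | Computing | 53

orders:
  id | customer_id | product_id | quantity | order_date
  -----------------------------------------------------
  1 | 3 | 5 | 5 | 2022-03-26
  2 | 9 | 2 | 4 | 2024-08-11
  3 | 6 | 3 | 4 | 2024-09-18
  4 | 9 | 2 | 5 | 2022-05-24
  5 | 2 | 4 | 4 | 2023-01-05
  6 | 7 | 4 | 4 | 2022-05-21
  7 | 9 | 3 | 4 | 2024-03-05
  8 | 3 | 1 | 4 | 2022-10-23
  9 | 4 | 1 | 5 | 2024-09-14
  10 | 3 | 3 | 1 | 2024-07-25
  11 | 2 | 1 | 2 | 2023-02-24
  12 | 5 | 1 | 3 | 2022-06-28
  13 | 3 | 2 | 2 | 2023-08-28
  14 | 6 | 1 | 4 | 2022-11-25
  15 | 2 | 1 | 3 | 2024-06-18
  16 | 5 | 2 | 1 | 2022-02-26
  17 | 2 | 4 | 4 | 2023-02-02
SELECT id, customer_id FROM orders WHERE customer_id IN (SELECT id FROM customers WHERE signup_year >= 2020)

Execution result:
id | customer_id
1 | 3
2 | 9
3 | 6
4 | 9
5 | 2
7 | 9
8 | 3
9 | 4
10 | 3
11 | 2
12 | 5
13 | 3
14 | 6
15 | 2
16 | 5
17 | 2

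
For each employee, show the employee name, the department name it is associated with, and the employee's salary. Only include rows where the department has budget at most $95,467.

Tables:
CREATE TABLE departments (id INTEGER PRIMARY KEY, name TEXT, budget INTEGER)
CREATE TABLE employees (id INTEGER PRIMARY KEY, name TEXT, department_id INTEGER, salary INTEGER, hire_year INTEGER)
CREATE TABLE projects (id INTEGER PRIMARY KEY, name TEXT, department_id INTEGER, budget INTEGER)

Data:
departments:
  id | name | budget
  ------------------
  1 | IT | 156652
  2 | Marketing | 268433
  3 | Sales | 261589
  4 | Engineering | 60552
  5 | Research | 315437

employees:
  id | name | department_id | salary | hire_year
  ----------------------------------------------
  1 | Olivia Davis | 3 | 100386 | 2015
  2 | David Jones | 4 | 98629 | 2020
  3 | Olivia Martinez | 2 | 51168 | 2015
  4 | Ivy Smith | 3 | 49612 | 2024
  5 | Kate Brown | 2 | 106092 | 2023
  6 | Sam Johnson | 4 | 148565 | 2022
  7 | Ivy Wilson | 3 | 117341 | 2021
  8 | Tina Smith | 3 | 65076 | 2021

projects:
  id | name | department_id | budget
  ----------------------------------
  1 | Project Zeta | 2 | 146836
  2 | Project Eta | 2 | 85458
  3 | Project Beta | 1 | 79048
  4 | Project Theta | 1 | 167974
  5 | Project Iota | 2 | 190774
SELECT c.name, p.name AS department, c.salary FROM employees c JOIN departments p ON c.department_id = p.id WHERE p.budget <= 95467

Execution result:
name | department | salary
David Jones | Engineering | 98629
Sam Johnson | Engineering | 148565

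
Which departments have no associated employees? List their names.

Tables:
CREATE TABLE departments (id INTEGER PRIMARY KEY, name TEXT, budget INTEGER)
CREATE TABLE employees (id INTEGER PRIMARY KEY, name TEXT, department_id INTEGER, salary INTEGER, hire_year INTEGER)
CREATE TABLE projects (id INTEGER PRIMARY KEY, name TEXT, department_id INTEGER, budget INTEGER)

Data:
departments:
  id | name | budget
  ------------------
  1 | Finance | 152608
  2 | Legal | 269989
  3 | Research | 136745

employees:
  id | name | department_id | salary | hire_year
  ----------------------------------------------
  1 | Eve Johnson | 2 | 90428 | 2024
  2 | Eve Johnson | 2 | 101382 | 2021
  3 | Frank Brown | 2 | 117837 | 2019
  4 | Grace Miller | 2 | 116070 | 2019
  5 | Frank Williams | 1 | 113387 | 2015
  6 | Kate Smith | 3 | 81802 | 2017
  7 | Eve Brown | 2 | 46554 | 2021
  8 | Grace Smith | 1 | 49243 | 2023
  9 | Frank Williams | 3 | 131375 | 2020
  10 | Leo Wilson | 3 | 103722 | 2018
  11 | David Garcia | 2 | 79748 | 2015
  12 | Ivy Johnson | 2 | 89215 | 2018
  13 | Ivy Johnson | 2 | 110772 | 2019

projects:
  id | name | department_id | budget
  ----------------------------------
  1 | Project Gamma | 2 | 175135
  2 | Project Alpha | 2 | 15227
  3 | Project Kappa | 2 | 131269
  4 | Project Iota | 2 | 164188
SELECT p.name FROM departments p LEFT JOIN employees c ON c.department_id = p.id WHERE c.id IS NULL

Execution result:
(no rows)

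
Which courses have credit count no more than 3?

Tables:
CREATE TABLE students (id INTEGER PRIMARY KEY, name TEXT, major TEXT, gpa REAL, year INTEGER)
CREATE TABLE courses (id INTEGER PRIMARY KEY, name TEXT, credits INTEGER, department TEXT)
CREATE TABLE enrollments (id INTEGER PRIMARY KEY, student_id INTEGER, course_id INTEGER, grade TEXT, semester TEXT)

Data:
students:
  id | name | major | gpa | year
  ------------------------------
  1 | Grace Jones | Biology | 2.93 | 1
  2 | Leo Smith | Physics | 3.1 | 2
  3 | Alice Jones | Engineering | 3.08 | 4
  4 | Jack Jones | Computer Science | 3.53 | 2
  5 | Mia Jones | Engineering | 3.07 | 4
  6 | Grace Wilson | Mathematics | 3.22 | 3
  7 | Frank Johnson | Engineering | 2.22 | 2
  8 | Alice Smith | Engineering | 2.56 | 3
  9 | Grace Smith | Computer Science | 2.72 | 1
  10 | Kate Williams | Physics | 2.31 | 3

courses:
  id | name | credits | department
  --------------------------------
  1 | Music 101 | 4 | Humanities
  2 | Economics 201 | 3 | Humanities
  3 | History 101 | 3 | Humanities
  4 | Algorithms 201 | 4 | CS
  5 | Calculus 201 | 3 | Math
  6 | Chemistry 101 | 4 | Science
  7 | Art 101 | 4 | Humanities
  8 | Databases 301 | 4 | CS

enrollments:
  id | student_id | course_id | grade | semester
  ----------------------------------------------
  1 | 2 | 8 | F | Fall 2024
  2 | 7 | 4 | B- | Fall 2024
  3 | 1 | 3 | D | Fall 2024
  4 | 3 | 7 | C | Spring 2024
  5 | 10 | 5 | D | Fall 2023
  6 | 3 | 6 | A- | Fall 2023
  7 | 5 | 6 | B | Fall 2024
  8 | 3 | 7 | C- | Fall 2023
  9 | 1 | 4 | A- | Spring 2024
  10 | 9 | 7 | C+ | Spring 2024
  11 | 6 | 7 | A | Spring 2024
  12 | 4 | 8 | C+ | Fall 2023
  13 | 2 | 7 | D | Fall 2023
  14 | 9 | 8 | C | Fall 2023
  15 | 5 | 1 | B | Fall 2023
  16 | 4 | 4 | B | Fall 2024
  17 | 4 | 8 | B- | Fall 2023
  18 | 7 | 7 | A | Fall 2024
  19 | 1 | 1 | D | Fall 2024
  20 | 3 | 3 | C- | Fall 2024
SELECT name, credits FROM courses WHERE credits <= 3

Execution result:
name | credits
Economics 201 | 3
History 101 | 3
Calculus 201 | 3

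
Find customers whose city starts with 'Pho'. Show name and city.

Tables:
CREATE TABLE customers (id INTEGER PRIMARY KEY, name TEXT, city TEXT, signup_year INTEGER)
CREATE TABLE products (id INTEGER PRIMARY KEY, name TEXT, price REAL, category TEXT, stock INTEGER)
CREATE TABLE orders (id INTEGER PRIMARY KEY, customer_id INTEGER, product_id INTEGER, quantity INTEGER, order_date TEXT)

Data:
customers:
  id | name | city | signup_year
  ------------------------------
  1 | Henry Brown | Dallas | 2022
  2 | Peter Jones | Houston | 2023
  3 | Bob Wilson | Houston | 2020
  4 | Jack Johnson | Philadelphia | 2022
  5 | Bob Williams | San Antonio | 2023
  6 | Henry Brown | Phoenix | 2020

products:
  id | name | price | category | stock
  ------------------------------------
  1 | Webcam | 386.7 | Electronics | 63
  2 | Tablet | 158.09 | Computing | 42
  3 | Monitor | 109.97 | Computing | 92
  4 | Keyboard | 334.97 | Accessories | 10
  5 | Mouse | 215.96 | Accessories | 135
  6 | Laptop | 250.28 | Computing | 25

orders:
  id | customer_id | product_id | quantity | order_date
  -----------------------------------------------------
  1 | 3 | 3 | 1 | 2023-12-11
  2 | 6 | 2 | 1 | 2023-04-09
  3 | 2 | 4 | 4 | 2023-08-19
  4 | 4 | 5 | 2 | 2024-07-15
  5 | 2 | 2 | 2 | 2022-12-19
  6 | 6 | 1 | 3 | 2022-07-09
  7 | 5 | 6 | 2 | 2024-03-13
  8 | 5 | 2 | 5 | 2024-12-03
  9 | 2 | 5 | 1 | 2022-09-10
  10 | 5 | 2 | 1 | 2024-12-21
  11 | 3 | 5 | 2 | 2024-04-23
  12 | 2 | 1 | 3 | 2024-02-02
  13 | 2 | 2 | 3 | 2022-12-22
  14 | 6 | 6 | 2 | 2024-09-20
SELECT name, city FROM customers WHERE city LIKE 'Pho%'

Execution result:
name | city
Henry Brown | Phoenix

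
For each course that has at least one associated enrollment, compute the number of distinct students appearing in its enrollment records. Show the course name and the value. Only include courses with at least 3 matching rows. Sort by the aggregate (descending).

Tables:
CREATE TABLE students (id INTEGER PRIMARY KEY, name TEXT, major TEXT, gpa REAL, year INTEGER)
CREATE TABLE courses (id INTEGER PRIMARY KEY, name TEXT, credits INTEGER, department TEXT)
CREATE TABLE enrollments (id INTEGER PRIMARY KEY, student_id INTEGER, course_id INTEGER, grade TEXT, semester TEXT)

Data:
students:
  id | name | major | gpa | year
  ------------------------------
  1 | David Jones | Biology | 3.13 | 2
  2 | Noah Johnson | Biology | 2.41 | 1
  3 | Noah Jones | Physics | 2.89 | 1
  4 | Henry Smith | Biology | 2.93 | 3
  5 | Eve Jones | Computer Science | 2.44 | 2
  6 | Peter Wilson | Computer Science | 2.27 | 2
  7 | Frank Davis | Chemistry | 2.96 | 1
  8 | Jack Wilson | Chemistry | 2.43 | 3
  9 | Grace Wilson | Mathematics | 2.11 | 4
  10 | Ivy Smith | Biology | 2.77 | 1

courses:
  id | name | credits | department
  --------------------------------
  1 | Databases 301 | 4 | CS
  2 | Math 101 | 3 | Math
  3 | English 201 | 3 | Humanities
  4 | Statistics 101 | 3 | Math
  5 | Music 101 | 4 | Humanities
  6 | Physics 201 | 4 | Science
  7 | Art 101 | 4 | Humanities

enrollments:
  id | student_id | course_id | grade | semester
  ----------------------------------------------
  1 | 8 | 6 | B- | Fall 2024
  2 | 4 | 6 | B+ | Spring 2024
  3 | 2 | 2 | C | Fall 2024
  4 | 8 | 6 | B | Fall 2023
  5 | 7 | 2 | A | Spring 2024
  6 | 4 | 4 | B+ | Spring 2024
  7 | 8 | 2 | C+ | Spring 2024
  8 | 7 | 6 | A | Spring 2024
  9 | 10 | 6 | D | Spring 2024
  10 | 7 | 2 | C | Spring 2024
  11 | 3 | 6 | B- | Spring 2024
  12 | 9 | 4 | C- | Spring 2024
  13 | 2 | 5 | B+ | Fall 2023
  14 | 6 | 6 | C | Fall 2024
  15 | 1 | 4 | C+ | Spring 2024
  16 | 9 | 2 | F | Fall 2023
SELECT p.name, COUNT(DISTINCT c.student_id) AS distinct_student_count FROM enrollments c JOIN courses p ON c.course_id = p.id GROUP BY p.id, p.name HAVING COUNT(*) >= 3 ORDER BY distinct_student_count DESC

Execution result:
name | distinct_student_count
Physics 201 | 6
Math 101 | 4
Statistics 101 | 3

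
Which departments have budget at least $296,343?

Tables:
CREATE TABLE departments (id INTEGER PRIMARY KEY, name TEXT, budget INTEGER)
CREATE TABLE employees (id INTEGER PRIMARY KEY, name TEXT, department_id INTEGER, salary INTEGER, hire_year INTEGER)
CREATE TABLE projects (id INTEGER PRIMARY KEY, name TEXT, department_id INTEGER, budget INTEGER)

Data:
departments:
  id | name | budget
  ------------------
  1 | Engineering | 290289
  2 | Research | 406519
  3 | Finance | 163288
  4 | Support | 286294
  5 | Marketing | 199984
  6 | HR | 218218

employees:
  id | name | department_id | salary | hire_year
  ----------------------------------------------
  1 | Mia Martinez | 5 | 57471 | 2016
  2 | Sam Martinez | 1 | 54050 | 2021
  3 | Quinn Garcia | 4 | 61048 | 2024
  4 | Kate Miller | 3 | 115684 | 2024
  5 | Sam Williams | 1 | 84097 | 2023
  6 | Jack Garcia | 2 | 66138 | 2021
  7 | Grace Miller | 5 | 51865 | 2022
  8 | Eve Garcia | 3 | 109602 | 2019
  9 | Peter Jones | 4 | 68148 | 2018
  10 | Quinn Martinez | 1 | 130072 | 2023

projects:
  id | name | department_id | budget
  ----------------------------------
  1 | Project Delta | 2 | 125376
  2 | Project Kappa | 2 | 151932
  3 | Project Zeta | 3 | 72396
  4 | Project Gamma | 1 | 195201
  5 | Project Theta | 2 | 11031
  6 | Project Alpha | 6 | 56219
SELECT name, budget FROM departments WHERE budget >= 296343

Execution result:
name | budget
Research | 406519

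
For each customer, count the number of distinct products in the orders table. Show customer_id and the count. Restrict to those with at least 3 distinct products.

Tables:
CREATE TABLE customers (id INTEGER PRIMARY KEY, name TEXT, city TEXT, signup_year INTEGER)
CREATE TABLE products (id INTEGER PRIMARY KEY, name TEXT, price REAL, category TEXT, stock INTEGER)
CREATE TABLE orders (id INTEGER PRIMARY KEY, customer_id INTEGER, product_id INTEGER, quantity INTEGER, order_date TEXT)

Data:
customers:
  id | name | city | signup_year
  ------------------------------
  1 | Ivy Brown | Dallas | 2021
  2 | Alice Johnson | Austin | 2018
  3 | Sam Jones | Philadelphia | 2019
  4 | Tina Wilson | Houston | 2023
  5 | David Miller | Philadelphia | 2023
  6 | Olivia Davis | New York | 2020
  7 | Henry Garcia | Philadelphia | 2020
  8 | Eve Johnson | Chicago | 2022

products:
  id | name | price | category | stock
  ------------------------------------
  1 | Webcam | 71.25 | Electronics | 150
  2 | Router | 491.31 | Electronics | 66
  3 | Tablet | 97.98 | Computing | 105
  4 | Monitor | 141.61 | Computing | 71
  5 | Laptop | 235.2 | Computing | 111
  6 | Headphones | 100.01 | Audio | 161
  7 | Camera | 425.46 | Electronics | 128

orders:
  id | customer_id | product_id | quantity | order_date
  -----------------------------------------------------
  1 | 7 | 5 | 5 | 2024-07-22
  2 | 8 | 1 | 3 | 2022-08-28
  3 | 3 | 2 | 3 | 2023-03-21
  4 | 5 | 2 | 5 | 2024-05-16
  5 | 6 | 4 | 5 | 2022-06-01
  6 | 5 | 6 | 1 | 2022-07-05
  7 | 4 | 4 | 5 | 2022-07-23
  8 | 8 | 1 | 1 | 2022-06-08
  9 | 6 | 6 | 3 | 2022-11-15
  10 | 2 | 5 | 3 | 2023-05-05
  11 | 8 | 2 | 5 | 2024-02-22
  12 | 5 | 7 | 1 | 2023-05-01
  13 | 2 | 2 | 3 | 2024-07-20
SELECT customer_id, COUNT(DISTINCT product_id) AS distinct_product_count FROM orders GROUP BY customer_id HAVING COUNT(DISTINCT product_id) >= 3

Execution result:
customer_id | distinct_product_count
5 | 3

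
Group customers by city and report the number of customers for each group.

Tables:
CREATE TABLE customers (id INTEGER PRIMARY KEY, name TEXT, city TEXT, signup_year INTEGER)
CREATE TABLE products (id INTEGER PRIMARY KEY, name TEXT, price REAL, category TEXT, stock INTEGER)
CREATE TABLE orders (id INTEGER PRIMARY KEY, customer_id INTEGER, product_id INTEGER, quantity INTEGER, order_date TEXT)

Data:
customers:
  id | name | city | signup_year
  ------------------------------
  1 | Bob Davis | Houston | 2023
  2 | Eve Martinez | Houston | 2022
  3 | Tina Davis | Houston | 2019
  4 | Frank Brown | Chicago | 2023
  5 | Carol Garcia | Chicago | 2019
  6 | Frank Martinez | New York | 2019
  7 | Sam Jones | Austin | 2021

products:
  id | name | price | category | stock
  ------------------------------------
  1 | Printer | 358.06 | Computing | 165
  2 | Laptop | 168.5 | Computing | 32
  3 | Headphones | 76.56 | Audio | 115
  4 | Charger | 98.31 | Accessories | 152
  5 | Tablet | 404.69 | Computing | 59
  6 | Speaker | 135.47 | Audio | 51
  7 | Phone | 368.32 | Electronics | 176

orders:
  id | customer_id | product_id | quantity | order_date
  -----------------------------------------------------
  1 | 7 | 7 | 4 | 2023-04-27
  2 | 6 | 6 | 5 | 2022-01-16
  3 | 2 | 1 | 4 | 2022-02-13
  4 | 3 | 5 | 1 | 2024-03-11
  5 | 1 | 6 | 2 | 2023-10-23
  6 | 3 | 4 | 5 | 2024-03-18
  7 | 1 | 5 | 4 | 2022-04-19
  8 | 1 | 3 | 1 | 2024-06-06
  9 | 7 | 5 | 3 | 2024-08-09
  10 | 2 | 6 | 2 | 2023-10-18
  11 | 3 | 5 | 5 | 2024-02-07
SELECT city, COUNT(*) AS n FROM customers GROUP BY city

Execution result:
city | n
Austin | 1
Chicago | 2
Houston | 3
New York | 1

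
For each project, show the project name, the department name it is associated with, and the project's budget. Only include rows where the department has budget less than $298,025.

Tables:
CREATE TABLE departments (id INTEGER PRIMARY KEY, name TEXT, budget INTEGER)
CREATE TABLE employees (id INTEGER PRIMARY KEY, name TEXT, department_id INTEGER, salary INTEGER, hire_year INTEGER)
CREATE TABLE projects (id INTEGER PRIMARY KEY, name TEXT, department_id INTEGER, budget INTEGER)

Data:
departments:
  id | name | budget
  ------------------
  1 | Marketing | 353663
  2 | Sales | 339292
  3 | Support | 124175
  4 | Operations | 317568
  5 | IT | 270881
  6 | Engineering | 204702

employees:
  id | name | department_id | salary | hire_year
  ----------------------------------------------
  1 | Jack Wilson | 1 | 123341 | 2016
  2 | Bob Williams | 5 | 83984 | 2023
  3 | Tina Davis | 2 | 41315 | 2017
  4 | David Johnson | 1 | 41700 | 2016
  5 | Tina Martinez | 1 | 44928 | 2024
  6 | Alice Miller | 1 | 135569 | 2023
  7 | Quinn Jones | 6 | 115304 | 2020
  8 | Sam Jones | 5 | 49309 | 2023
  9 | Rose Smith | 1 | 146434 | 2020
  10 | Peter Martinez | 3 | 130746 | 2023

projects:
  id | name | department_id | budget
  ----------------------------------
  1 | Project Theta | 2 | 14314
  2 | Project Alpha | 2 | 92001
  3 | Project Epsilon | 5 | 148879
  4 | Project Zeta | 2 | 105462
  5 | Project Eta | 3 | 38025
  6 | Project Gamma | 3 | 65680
SELECT c.name, p.name AS department, c.budget FROM projects c JOIN departments p ON c.department_id = p.id WHERE p.budget < 298025

Execution result:
name | department | budget
Project Epsilon | IT | 148879
Project Eta | Support | 38025
Project Gamma | Support | 65680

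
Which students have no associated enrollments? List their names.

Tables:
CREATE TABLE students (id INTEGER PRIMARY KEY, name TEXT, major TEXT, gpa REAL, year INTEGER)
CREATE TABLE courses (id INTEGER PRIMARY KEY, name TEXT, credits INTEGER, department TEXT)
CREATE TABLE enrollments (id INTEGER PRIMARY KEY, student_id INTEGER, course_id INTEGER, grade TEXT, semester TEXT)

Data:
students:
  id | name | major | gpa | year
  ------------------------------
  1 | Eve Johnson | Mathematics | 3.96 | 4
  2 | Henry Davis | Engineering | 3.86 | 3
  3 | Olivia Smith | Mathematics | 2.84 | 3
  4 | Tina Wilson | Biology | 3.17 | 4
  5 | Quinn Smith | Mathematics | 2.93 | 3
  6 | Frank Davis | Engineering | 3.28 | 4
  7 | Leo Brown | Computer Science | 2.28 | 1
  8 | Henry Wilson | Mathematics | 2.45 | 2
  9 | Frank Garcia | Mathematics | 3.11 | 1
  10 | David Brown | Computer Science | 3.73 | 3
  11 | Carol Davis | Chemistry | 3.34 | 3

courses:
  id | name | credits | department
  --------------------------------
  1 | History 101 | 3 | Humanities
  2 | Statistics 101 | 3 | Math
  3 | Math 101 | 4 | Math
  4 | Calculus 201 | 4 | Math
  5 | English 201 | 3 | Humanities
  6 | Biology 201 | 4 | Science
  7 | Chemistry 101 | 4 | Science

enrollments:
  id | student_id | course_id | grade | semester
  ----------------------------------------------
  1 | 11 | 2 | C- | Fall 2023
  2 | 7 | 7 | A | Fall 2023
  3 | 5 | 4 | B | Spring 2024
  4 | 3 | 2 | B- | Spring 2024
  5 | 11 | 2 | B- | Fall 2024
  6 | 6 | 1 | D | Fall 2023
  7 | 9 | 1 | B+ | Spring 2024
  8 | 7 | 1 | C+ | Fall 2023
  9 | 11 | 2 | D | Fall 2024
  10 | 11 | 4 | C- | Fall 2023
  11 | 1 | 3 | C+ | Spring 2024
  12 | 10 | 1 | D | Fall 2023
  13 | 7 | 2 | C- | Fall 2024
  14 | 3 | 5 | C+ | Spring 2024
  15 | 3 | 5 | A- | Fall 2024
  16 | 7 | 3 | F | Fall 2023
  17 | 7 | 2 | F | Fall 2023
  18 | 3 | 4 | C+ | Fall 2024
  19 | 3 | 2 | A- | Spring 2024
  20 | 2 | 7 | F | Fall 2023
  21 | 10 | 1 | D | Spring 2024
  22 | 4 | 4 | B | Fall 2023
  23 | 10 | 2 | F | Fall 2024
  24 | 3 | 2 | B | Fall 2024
SELECT p.name FROM students p LEFT JOIN enrollments c ON c.student_id = p.id WHERE c.id IS NULL

Execution result:
Henry Wilson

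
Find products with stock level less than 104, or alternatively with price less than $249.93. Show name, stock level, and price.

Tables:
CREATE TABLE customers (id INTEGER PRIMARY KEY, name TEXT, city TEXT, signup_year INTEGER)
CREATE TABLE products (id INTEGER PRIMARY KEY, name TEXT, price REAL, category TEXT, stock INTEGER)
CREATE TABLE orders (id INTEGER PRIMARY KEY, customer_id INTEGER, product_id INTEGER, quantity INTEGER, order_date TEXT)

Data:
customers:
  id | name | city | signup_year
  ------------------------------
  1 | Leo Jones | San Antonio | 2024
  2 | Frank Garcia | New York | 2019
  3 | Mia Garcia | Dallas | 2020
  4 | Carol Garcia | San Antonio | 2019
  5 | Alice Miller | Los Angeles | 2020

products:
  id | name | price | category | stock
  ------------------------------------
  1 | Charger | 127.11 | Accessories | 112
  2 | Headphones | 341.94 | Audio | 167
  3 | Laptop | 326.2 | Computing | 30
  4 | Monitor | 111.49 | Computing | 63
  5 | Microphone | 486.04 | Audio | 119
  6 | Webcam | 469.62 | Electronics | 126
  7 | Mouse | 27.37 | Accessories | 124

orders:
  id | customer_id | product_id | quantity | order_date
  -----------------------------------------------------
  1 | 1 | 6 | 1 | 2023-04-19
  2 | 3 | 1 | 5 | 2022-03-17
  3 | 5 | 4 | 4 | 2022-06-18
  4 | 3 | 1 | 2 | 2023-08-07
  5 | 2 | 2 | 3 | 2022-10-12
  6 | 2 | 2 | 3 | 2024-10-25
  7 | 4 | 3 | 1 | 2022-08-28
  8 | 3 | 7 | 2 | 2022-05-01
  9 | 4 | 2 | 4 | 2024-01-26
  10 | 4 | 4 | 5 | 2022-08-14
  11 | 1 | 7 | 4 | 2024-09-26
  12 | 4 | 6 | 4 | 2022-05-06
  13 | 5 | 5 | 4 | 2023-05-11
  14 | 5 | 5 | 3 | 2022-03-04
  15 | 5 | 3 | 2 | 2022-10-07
SELECT name, stock, price FROM products WHERE stock < 104 OR price < 249.93

Execution result:
name | stock | price
Charger | 112 | 127.11
Laptop | 30 | 326.20
Monitor | 63 | 111.49
Mouse | 124 | 27.37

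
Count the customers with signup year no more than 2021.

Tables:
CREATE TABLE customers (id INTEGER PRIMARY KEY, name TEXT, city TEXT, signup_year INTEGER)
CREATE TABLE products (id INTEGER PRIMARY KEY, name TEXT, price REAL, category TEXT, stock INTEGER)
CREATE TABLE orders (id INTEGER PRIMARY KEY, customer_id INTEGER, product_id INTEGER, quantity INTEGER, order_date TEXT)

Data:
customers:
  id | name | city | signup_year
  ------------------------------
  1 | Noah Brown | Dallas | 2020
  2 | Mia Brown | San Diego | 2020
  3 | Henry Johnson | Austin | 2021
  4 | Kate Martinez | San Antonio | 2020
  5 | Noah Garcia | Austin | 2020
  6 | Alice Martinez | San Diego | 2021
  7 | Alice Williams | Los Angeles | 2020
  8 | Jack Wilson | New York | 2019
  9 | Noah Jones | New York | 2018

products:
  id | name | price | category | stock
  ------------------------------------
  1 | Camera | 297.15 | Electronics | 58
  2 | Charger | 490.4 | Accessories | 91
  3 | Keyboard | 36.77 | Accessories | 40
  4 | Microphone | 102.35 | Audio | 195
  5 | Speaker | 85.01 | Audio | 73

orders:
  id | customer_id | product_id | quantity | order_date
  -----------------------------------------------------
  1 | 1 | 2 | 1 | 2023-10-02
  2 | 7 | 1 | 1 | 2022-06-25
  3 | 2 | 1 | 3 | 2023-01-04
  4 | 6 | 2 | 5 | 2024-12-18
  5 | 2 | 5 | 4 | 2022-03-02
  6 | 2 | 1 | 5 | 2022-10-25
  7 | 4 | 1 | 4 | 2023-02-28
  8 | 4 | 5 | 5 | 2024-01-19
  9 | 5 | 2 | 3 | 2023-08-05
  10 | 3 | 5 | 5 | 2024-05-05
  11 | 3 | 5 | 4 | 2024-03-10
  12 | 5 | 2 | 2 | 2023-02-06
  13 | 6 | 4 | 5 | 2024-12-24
SELECT COUNT(*) FROM customers WHERE signup_year <= 2021

Execution result:
9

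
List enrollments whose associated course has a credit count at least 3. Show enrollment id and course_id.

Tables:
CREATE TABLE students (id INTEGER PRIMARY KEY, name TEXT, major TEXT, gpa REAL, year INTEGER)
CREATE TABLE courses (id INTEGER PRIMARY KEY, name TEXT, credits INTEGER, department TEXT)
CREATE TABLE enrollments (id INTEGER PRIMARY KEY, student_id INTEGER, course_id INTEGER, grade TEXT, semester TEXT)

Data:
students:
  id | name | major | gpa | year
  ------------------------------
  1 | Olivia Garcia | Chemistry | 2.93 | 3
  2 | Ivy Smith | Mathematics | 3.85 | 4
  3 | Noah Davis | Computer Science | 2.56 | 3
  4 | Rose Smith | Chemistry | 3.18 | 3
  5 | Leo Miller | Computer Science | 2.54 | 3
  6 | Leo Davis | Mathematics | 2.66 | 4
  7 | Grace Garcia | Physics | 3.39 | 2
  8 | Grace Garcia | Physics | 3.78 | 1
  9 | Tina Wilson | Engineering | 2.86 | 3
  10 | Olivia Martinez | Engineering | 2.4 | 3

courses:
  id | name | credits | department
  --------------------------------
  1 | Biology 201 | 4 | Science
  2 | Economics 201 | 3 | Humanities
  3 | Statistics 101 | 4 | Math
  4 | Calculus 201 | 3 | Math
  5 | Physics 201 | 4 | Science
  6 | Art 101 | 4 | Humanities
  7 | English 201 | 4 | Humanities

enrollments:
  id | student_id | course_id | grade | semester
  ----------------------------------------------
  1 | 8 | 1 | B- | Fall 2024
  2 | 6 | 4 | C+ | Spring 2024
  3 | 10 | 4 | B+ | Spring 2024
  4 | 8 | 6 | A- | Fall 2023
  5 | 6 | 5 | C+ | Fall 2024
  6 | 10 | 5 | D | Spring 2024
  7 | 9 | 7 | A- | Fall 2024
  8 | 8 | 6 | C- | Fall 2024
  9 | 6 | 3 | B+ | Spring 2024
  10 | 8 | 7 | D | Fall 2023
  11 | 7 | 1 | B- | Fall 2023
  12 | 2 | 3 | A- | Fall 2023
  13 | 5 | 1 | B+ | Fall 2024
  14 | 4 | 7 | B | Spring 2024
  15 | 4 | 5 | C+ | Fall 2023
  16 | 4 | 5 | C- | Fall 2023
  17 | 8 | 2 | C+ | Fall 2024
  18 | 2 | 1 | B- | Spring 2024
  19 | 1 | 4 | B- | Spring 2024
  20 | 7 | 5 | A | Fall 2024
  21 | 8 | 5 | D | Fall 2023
SELECT id, course_id FROM enrollments WHERE course_id IN (SELECT id FROM courses WHERE credits >= 3)

Execution result:
id | course_id
1 | 1
2 | 4
3 | 4
4 | 6
5 | 5
6 | 5
7 | 7
8 | 6
9 | 3
10 | 7
11 | 1
12 | 3
13 | 1
14 | 7
15 | 5
16 | 5
17 | 2
18 | 1
19 | 4
20 | 5
21 | 5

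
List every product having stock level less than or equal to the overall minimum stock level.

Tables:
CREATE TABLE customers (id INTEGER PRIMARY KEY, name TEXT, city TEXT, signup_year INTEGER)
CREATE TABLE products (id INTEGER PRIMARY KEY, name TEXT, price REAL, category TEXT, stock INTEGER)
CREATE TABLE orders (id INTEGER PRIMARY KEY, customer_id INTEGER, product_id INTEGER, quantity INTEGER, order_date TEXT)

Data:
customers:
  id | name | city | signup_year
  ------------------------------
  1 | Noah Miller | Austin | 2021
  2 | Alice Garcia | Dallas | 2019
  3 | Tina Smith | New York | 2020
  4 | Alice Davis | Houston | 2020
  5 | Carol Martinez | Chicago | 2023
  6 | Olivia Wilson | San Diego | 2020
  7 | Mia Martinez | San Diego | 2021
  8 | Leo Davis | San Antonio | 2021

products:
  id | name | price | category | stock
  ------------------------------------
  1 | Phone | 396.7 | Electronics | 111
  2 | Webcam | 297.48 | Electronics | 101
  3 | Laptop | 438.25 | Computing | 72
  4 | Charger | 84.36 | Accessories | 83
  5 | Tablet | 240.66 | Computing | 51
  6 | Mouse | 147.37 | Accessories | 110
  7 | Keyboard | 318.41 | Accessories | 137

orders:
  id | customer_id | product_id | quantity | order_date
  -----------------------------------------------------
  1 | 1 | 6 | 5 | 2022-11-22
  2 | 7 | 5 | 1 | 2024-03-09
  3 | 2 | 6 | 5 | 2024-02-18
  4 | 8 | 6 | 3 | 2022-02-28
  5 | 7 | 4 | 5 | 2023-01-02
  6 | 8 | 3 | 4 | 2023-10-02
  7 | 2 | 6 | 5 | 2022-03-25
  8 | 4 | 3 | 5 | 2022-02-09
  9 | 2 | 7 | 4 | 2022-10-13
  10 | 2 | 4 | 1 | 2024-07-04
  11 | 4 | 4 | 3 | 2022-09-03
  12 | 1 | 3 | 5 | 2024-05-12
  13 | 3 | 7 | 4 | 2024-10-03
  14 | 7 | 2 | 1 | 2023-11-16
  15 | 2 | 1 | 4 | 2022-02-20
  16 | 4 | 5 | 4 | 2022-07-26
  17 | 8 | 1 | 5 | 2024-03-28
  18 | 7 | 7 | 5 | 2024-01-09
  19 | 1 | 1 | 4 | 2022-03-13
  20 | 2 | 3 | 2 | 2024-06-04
SELECT name, stock FROM products WHERE stock <= (SELECT MIN(stock) FROM products)

Execution result:
name | stock
Tablet | 51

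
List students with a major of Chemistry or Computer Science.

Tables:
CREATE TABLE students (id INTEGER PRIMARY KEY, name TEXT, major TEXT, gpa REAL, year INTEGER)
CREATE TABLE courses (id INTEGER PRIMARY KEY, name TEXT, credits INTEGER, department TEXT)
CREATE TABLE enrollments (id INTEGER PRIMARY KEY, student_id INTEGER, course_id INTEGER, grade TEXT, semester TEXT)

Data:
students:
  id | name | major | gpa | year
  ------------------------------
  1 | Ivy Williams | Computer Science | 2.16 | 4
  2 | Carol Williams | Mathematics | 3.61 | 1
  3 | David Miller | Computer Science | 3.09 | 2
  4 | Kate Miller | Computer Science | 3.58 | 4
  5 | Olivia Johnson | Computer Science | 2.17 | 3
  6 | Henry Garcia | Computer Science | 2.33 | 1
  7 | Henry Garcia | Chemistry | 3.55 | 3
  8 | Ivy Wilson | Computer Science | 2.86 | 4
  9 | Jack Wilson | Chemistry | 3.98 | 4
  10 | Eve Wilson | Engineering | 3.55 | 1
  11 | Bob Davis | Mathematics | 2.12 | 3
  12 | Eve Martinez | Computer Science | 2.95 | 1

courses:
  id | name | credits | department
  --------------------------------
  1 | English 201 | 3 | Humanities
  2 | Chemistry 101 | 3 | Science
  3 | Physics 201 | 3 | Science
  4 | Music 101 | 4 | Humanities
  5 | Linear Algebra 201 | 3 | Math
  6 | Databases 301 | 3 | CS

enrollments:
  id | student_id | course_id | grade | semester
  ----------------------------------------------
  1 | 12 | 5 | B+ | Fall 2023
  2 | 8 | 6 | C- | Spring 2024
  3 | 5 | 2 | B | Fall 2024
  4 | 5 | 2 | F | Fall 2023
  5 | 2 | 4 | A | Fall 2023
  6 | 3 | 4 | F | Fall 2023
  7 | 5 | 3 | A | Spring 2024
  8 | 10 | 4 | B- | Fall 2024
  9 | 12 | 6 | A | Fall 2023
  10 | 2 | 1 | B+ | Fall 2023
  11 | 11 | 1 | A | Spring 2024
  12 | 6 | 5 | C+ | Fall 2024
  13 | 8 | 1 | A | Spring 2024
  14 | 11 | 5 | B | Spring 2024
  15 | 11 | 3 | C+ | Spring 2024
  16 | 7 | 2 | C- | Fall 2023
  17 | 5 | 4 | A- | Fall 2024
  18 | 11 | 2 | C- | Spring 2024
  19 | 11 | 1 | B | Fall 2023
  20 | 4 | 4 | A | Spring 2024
SELECT name, major FROM students WHERE major IN ('Chemistry', 'Computer Science')

Execution result:
name | major
Ivy Williams | Computer Science
David Miller | Computer Science
Kate Miller | Computer Science
Olivia Johnson | Computer Science
Henry Garcia | Computer Science
Henry Garcia | Chemistry
Ivy Wilson | Computer Science
Jack Wilson | Chemistry
Eve Martinez | Computer Science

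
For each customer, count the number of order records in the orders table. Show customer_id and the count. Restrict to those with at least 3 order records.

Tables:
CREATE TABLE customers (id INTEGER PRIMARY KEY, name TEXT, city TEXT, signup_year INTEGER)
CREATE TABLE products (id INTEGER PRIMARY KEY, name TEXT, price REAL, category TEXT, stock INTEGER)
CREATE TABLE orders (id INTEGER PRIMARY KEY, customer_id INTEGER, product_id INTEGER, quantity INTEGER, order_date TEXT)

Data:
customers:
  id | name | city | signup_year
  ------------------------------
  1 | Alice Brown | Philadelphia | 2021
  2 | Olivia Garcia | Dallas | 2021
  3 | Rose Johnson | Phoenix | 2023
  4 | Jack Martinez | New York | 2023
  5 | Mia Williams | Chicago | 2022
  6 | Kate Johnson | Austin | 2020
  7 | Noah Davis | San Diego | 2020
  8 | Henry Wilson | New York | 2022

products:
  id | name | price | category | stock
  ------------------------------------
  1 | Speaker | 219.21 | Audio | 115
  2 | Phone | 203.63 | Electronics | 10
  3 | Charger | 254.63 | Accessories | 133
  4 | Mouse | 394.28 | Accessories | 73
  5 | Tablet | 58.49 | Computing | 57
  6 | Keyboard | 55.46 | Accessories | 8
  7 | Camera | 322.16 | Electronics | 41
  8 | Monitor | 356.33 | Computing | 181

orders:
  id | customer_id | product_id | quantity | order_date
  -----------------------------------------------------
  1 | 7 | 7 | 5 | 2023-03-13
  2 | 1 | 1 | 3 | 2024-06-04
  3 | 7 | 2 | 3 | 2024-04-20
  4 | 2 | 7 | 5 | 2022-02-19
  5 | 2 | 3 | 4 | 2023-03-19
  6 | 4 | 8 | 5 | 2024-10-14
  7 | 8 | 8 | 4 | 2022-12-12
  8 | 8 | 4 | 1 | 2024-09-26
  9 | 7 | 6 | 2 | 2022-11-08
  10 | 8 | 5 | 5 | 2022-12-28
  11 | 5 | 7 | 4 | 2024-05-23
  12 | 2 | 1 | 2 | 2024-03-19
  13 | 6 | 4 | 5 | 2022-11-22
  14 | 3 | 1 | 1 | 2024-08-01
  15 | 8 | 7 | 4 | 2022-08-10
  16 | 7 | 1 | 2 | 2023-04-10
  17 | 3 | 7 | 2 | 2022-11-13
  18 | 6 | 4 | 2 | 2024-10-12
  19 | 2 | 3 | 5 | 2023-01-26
SELECT customer_id, COUNT(*) AS order_count FROM orders GROUP BY customer_id HAVING COUNT(*) >= 3

Execution result:
customer_id | order_count
2 | 4
7 | 4
8 | 4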